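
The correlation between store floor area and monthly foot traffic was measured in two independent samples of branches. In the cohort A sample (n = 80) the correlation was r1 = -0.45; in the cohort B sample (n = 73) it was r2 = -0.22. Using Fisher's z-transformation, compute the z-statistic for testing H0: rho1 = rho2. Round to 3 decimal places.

Fisher z-transforms: z1 = atanh(-0.45) = -0.484700, z2 = atanh(-0.22) = -0.223656; difference d = -0.261044
Var(d) = 1/77 + 1/70 = 0.0129870 + 0.0142857 = 0.0272727
z = d/√Var(d) = -0.261044 / √0.0272727 = -0.261044 / 0.165144 = -1.581

-1.581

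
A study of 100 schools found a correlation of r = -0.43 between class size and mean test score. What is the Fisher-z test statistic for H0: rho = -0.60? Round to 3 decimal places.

2.297

z_r = atanh(-0.43) = -0.459897,  z_0 = atanh(-0.60) = -0.693147
SE = 1/√(n−3) = 1/√97 = 0.101535
z = (z_r − z_0)/SE = (-0.459897 − (-0.693147)) / 0.101535 = 0.233250 / 0.101535 = 2.297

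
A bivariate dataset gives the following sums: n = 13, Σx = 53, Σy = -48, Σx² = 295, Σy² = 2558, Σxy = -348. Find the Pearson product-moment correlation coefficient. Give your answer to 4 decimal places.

Numerator: nΣxy − (Σx)(Σy) = 13·(-348) − (53)(-48) = -1980
Denominator: √[(nΣx²−(Σx)²)(nΣy²−(Σy)²)]
  nΣx²−(Σx)² = 13·295 − 2809 = 1026;  nΣy²−(Σy)² = 13·2558 − 2304 = 30950
  √(1026·30950) = √31754700 = 5635.1309
r = -1980 / 5635.1309 = -0.3514

-0.3514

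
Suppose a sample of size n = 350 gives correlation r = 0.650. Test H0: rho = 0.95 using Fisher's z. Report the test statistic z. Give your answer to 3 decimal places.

-19.680

z_r = atanh(0.650) = 0.775299,  z_0 = atanh(0.95) = 1.831781
SE = 1/√(n−3) = 1/√347 = 0.053683
z = (z_r − z_0)/SE = (0.775299 − 1.831781) / 0.053683 = -1.056482 / 0.053683 = -19.680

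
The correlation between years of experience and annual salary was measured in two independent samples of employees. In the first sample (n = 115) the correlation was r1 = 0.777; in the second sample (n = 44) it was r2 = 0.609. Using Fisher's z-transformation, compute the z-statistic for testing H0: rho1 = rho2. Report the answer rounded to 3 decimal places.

1.810

Fisher z-transforms: z1 = atanh(0.777) = 1.037755, z2 = atanh(0.609) = 0.707330; difference d = 0.330425
Var(d) = 1/112 + 1/41 = 0.0089286 + 0.0243902 = 0.0333188
z = d/√Var(d) = 0.330425 / √0.0333188 = 0.330425 / 0.182534 = 1.810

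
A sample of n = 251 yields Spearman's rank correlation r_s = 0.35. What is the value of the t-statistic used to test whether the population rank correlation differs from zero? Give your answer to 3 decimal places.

5.896

t = r_s·√(n−2) / √(1−r_s²) with r_s = 0.35, n = 251
  = 0.35·√249 / √(1 − 0.1225)
  = 0.35·15.779734 / 0.936750
  = 5.522907 / 0.936750 = 5.896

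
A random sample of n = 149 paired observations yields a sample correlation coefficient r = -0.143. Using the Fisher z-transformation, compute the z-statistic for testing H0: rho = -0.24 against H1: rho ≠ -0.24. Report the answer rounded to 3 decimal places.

1.218

Fisher z: atanh(-0.143) = -0.143987, atanh(-0.24) = -0.244774
z = (z_r − z_0)·√(n−3) = (-0.143987 − (-0.244774))·√146 = 0.100787 · 12.083046 = 1.218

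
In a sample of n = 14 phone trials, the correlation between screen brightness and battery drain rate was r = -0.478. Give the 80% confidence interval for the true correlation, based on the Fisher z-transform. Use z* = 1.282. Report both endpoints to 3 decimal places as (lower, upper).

(-0.720, -0.133)

Fisher z: z_r = atanh(r) = ½·ln((1+(-0.478))/(1−(-0.478))) = -0.520389
SE(z) = 1/√(n−3) = 1/√11 = 0.301511
80% ⇒ z* = 1.282; margin = 1.282·0.301511 = 0.386537
CI on z-scale: (-0.906926, -0.133852)
Back-transform: tanh(-0.906926) = -0.719654, tanh(-0.133852) = -0.133058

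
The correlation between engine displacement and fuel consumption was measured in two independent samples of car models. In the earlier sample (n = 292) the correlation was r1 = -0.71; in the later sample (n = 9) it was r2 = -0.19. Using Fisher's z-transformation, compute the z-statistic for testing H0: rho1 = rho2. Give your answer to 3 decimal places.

Fisher z-transforms: z1 = atanh(-0.71) = -0.887184, z2 = atanh(-0.19) = -0.192337; difference d = -0.694847
Var(d) = 1/289 + 1/6 = 0.0034602 + 0.1666667 = 0.1701269
z = d/√Var(d) = -0.694847 / √0.1701269 = -0.694847 / 0.412464 = -1.685

-1.685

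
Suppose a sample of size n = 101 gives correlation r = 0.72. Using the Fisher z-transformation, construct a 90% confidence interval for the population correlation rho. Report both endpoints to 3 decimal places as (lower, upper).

Fisher z: z_r = atanh(r) = ½·ln((1+0.72)/(1−0.72)) = 0.907645
SE(z) = 1/√(n−3) = 1/√98 = 0.101015
90% ⇒ z* = 1.645; margin = 1.645·0.101015 = 0.166170
CI on z-scale: (0.741475, 1.073815)
Back-transform: tanh(0.741475) = 0.630035, tanh(1.073815) = 0.790894

(0.630, 0.791)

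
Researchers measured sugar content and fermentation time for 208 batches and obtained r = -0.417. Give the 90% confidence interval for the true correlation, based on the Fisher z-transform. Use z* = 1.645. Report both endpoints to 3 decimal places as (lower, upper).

z_r = atanh(-0.417) = -0.444055;  SE = 1/√(n−3) = 1/√205 = 0.069843
z-limits: -0.444055 ± 1.645·0.069843 = -0.444055 ± 0.114892 = [-0.558947, -0.329163]
ρ-limits: (tanh -0.558947, tanh -0.329163) = (-0.507, -0.318)

(-0.507, -0.318)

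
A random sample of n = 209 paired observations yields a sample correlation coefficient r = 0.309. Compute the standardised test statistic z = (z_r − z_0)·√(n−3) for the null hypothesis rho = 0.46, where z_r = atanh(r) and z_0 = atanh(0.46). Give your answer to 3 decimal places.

z_r = atanh(0.309) = 0.319439,  z_0 = atanh(0.46) = 0.497311
SE = 1/√(n−3) = 1/√206 = 0.069673
z = (z_r − z_0)/SE = (0.319439 − 0.497311) / 0.069673 = -0.177872 / 0.069673 = -2.553

-2.553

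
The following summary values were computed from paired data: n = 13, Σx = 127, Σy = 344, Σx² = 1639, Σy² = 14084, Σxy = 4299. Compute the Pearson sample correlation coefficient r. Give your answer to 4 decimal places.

0.6662

S_xy = nΣxy − ΣxΣy = 13·4299 − 127·344 = 55887 − 43688 = 12199
S_xx = nΣx² − (Σx)² = 13·1639 − 127² = 21307 − 16129 = 5178
S_yy = nΣy² − (Σy)² = 13·14084 − 344² = 183092 − 118336 = 64756
r = S_xy / √(S_xx·S_yy) = 12199 / √(5178·64756) = 12199 / √335306568 = 12199 / 18311.3781 = 0.6662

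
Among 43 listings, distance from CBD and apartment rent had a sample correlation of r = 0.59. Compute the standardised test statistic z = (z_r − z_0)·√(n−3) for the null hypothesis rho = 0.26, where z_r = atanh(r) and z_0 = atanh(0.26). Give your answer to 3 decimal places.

Fisher z: atanh(0.59) = 0.677666, atanh(0.26) = 0.266108
z = (z_r − z_0)·√(n−3) = (0.677666 − 0.266108)·√40 = 0.411558 · 6.324555 = 2.603

2.603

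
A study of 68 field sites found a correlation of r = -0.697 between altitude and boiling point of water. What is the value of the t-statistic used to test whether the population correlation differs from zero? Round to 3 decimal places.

-7.897

t = r·√(n−2) / √(1−r²) with r = -0.697, n = 68
  = -0.697·√66 / √(1 − 0.485809)
  = -0.697·8.124038 / 0.717071
  = -5.662454 / 0.717071 = -7.897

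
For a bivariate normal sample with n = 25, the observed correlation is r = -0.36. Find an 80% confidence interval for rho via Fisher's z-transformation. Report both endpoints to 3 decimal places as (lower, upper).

(-0.572, -0.103)

z_r = atanh(-0.36) = -0.376886;  SE = 1/√(n−3) = 1/√22 = 0.213201
z-limits: -0.376886 ± 1.282·0.213201 = -0.376886 ± 0.273324 = [-0.650210, -0.103562]
ρ-limits: (tanh -0.650210, tanh -0.103562) = (-0.572, -0.103)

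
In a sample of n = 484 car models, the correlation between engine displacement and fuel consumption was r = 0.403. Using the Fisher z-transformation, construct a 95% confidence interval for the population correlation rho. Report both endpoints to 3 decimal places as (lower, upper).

(0.326, 0.475)

z_r = atanh(0.403) = 0.427225;  SE = 1/√(n−3) = 1/√481 = 0.045596
z-limits: 0.427225 ± 1.960·0.045596 = 0.427225 ± 0.089368 = [0.337857, 0.516593]
ρ-limits: (tanh 0.337857, tanh 0.516593) = (0.326, 0.475)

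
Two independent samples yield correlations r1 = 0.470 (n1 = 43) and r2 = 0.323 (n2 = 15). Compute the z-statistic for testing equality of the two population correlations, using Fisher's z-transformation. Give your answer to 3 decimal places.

0.532

z1 = atanh(0.470) = 0.510070,  z2 = atanh(0.323) = 0.334993
SE = √(1/(n1−3) + 1/(n2−3)) = √(1/40 + 1/12) = √(0.0250000 + 0.0833333) = √0.1083333 = 0.329140
z = (z1 − z2)/SE = (0.510070 − 0.334993) / 0.329140 = 0.175077 / 0.329140 = 0.532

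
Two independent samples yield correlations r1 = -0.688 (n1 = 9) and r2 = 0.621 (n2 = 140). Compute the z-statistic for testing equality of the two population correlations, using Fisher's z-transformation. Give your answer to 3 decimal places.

Fisher z-transforms: z1 = atanh(-0.688) = -0.844148, z2 = atanh(0.621) = 0.726631; difference d = -1.570779
Var(d) = 1/6 + 1/137 = 0.1666667 + 0.0072993 = 0.1739660
z = d/√Var(d) = -1.570779 / √0.1739660 = -1.570779 / 0.417092 = -3.766

-3.766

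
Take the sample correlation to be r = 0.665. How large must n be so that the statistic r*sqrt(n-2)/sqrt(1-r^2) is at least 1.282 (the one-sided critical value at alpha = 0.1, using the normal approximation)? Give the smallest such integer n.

5

Need r·√(n−2)/√(1−r²) ≥ 1.282
√(n−2) ≥ 1.282·√(1−0.442225) / 0.665 = 1.282·0.746843 / 0.665 = 1.4398
n−2 ≥ 2.0730  ⇒  n ≥ 4.0730
Smallest integer n = 5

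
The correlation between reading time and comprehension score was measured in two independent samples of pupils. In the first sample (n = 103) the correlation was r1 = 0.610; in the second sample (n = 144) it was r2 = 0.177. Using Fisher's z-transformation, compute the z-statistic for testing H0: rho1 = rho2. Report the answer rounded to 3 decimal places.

Fisher z-transforms: z1 = atanh(0.610) = 0.708921, z2 = atanh(0.177) = 0.178884; difference d = 0.530037
Var(d) = 1/100 + 1/141 = 0.0100000 + 0.0070922 = 0.0170922
z = d/√Var(d) = 0.530037 / √0.0170922 = 0.530037 / 0.130737 = 4.054

4.054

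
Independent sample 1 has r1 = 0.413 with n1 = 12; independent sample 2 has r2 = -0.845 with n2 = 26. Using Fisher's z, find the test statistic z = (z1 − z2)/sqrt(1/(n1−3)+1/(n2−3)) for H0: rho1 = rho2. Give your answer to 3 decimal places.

4.267

z1 = atanh(0.413) = 0.439223,  z2 = atanh(-0.845) = -1.238405
SE = √(1/(n1−3) + 1/(n2−3)) = √(1/9 + 1/23) = √(0.1111111 + 0.0434783) = √0.1545894 = 0.393179
z = (z1 − z2)/SE = (0.439223 − (-1.238405)) / 0.393179 = 1.677628 / 0.393179 = 4.267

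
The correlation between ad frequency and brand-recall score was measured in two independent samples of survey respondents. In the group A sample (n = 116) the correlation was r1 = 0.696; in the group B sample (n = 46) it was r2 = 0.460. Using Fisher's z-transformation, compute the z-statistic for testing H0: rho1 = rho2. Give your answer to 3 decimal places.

Fisher z-transforms: z1 = atanh(0.696) = 0.859500, z2 = atanh(0.460) = 0.497311; difference d = 0.362189
Var(d) = 1/113 + 1/43 = 0.0088496 + 0.0232558 = 0.0321054
z = d/√Var(d) = 0.362189 / √0.0321054 = 0.362189 / 0.179180 = 2.021

2.021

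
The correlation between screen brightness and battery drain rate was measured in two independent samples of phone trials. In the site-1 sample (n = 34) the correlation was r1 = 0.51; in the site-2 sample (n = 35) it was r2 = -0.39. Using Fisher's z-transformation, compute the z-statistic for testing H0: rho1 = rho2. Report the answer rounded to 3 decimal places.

3.867

z1 = atanh(0.51) = 0.562730,  z2 = atanh(-0.39) = -0.411800
SE = √(1/(n1−3) + 1/(n2−3)) = √(1/31 + 1/32) = √(0.0322581 + 0.0312500) = √0.0635081 = 0.252008
z = (z1 − z2)/SE = (0.562730 − (-0.411800)) / 0.252008 = 0.974530 / 0.252008 = 3.867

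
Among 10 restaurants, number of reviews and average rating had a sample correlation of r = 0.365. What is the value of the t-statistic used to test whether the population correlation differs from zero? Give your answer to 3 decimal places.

t = r·√(n−2) / √(1−r²) with r = 0.365, n = 10
  = 0.365·√8 / √(1 − 0.133225)
  = 0.365·2.828427 / 0.931008
  = 1.032376 / 0.931008 = 1.109

1.109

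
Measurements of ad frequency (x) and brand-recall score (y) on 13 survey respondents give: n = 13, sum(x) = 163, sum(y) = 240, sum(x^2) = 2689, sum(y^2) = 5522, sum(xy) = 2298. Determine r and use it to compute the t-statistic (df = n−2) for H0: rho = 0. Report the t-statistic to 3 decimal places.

Numerator: nΣxy − (Σx)(Σy) = 13·2298 − (163)(240) = -9246
Denominator: √[(nΣx²−(Σx)²)(nΣy²−(Σy)²)]
  nΣx²−(Σx)² = 13·2689 − 26569 = 8388;  nΣy²−(Σy)² = 13·5522 − 57600 = 14186
  √(8388·14186) = √118992168 = 10908.3531
r = -9246 / 10908.3531 = -0.8476
t = r·√(n−2)/√(1−r²) = -0.8476·√11 / √(1−0.718426) = -2.811171 / 0.530635 = -5.298

-5.298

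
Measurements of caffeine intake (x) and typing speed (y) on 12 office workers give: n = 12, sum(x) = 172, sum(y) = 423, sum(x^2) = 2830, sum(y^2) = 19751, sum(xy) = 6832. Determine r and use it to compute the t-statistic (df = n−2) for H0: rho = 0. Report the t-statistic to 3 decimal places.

2.245

Numerator: nΣxy − (Σx)(Σy) = 12·6832 − (172)(423) = 9228
Denominator: √[(nΣx²−(Σx)²)(nΣy²−(Σy)²)]
  nΣx²−(Σx)² = 12·2830 − 29584 = 4376;  nΣy²−(Σy)² = 12·19751 − 178929 = 58083
  √(4376·58083) = √254171208 = 15942.7478
r = 9228 / 15942.7478 = 0.5788
t = r·√(n−2)/√(1−r²) = 0.5788·√10 / √(1−0.335009) = 1.830326 / 0.815470 = 2.245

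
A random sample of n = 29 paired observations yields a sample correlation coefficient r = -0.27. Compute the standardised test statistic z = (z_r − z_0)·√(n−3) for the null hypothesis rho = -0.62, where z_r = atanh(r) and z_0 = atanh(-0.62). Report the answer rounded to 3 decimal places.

2.285

Fisher z: atanh(-0.27) = -0.276864, atanh(-0.62) = -0.725005
z = (z_r − z_0)·√(n−3) = (-0.276864 − (-0.725005))·√26 = 0.448141 · 5.099020 = 2.285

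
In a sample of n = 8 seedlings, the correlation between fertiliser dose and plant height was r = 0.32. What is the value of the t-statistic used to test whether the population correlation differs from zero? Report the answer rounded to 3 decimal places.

t = r·√(n−2) / √(1−r²) with r = 0.32, n = 8
  = 0.32·√6 / √(1 − 0.1024)
  = 0.32·2.449490 / 0.947418
  = 0.783837 / 0.947418 = 0.827

0.827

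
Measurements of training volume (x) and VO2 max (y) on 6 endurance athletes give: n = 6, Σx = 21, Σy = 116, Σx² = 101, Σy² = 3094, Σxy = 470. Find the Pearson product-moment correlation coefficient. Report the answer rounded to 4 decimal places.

Numerator: nΣxy − (Σx)(Σy) = 6·470 − (21)(116) = 384
Denominator: √[(nΣx²−(Σx)²)(nΣy²−(Σy)²)]
  nΣx²−(Σx)² = 6·101 − 441 = 165;  nΣy²−(Σy)² = 6·3094 − 13456 = 5108
  √(165·5108) = √842820 = 918.0523
r = 384 / 918.0523 = 0.4183

0.4183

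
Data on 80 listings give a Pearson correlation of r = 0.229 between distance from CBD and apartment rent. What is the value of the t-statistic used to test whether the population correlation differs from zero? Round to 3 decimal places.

2.078

1 − r² = 1 − 0.052441 = 0.947559;  √(1−r²) = 0.973426
√(n−2) = √78 = 8.831761
t = r·√(n−2)/√(1−r²) = 0.229 · 8.831761 / 0.973426 = 2.078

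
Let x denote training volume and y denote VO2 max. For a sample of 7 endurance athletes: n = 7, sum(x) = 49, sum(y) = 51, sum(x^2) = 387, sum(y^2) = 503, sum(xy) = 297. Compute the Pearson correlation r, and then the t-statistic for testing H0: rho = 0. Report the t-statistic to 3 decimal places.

S_xy = nΣxy − ΣxΣy = 7·297 − 49·51 = 2079 − 2499 = -420
S_xx = nΣx² − (Σx)² = 7·387 − 49² = 2709 − 2401 = 308
S_yy = nΣy² − (Σy)² = 7·503 − 51² = 3521 − 2601 = 920
r = S_xy / √(S_xx·S_yy) = -420 / √(308·920) = -420 / √283360 = -420 / 532.3157 = -0.7890
t = r·√(n−2)/√(1−r²) = -0.7890·√5 / √(1−0.622521) = -1.764258 / 0.614393 = -2.872

-2.872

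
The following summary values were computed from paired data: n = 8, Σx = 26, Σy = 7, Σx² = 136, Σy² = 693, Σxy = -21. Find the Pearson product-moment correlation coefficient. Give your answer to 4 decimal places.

-0.2326

S_xy = nΣxy − ΣxΣy = 8·(-21) − 26·7 = -168 − 182 = -350
S_xx = nΣx² − (Σx)² = 8·136 − 26² = 1088 − 676 = 412
S_yy = nΣy² − (Σy)² = 8·693 − 7² = 5544 − 49 = 5495
r = S_xy / √(S_xx·S_yy) = -350 / √(412·5495) = -350 / √2263940 = -350 / 1504.6395 = -0.2326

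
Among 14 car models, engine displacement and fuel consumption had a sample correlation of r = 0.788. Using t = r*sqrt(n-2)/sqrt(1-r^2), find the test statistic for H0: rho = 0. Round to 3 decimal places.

4.434

1 − r² = 1 − 0.620944 = 0.379056;  √(1−r²) = 0.615675
√(n−2) = √12 = 3.464102
t = r·√(n−2)/√(1−r²) = 0.788 · 3.464102 / 0.615675 = 4.434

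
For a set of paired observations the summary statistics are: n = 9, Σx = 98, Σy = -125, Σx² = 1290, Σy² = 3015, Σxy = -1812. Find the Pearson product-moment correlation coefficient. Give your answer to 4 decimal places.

-0.8445

Numerator: nΣxy − (Σx)(Σy) = 9·(-1812) − (98)(-125) = -4058
Denominator: √[(nΣx²−(Σx)²)(nΣy²−(Σy)²)]
  nΣx²−(Σx)² = 9·1290 − 9604 = 2006;  nΣy²−(Σy)² = 9·3015 − 15625 = 11510
  √(2006·11510) = √23089060 = 4805.1077
r = -4058 / 4805.1077 = -0.8445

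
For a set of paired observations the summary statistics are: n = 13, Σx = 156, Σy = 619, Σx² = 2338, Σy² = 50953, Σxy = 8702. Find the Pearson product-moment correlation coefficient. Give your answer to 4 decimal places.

0.4027

Numerator: nΣxy − (Σx)(Σy) = 13·8702 − (156)(619) = 16562
Denominator: √[(nΣx²−(Σx)²)(nΣy²−(Σy)²)]
  nΣx²−(Σx)² = 13·2338 − 24336 = 6058;  nΣy²−(Σy)² = 13·50953 − 383161 = 279228
  √(6058·279228) = √1691563224 = 41128.6181
r = 16562 / 41128.6181 = 0.4027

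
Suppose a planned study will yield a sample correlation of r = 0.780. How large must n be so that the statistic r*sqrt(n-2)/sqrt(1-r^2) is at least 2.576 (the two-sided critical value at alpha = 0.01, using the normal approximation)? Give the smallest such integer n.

r√(n−2)/√(1−r²) ≥ 2.576  ⇔  n−2 ≥ (2.576)²·(1−r²)/r²
(1−r²)/r² = (1−0.608400)/0.608400 = 0.6437
n ≥ 2 + 6.635776·0.6437 = 2 + 4.2714 = 6.2714
⌈6.2714⌉ = 7

7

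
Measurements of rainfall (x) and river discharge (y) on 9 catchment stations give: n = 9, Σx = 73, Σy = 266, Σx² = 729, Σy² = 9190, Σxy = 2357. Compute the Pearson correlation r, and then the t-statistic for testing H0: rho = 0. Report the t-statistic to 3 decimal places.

Numerator: nΣxy − (Σx)(Σy) = 9·2357 − (73)(266) = 1795
Denominator: √[(nΣx²−(Σx)²)(nΣy²−(Σy)²)]
  nΣx²−(Σx)² = 9·729 − 5329 = 1232;  nΣy²−(Σy)² = 9·9190 − 70756 = 11954
  √(1232·11954) = √14727328 = 3837.6201
r = 1795 / 3837.6201 = 0.4677
t = r·√(n−2)/√(1−r²) = 0.4677·√7 / √(1−0.218743) = 1.237418 / 0.883887 = 1.400

1.400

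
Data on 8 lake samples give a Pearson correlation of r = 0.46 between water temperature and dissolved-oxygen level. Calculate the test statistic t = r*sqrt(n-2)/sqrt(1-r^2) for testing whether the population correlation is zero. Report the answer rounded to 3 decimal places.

t = r·√(n−2) / √(1−r²) with r = 0.46, n = 8
  = 0.46·√6 / √(1 − 0.2116)
  = 0.46·2.449490 / 0.887919
  = 1.126765 / 0.887919 = 1.269

1.269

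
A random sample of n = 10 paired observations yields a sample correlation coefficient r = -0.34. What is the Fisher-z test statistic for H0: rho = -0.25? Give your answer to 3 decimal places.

-0.261

Fisher z: atanh(-0.34) = -0.354093, atanh(-0.25) = -0.255413
z = (z_r − z_0)·√(n−3) = (-0.354093 − (-0.255413))·√7 = -0.098680 · 2.645751 = -0.261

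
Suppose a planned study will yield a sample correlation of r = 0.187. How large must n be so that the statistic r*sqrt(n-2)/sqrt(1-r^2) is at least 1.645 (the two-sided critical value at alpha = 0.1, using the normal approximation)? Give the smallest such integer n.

Need r·√(n−2)/√(1−r²) ≥ 1.645
√(n−2) ≥ 1.645·√(1−0.034969) / 0.187 = 1.645·0.982360 / 0.187 = 8.6416
n−2 ≥ 74.6773  ⇒  n ≥ 76.6773
Smallest integer n = 77

77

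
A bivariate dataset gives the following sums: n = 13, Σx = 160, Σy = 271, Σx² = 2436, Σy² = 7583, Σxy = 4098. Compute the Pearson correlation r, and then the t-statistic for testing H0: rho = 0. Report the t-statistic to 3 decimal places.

S_xy = nΣxy − ΣxΣy = 13·4098 − 160·271 = 53274 − 43360 = 9914
S_xx = nΣx² − (Σx)² = 13·2436 − 160² = 31668 − 25600 = 6068
S_yy = nΣy² − (Σy)² = 13·7583 − 271² = 98579 − 73441 = 25138
r = S_xy / √(S_xx·S_yy) = 9914 / √(6068·25138) = 9914 / √152537384 = 9914 / 12350.6026 = 0.8027
t = r·√(n−2)/√(1−r²) = 0.8027·√11 / √(1−0.644327) = 2.662255 / 0.596383 = 4.464

4.464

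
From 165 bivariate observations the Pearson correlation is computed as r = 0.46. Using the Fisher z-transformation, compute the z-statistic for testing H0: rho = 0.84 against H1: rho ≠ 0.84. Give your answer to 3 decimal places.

z_r = atanh(0.46) = 0.497311,  z_0 = atanh(0.84) = 1.221174
SE = 1/√(n−3) = 1/√162 = 0.078567
z = (z_r − z_0)/SE = (0.497311 − 1.221174) / 0.078567 = -0.723863 / 0.078567 = -9.213

-9.213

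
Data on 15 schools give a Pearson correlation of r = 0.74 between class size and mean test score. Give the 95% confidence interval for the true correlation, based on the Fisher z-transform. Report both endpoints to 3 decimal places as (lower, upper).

(0.367, 0.908)

z_r = atanh(0.74) = 0.950479;  SE = 1/√(n−3) = 1/√12 = 0.288675
z-limits: 0.950479 ± 1.960·0.288675 = 0.950479 ± 0.565803 = [0.384676, 1.516282]
ρ-limits: (tanh 0.384676, tanh 1.516282) = (0.367, 0.908)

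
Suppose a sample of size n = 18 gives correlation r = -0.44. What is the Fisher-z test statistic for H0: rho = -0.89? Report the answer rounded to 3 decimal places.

z_r = atanh(-0.44) = -0.472231,  z_0 = atanh(-0.89) = -1.421926
SE = 1/√(n−3) = 1/√15 = 0.258199
z = (z_r − z_0)/SE = (-0.472231 − (-1.421926)) / 0.258199 = 0.949695 / 0.258199 = 3.678

3.678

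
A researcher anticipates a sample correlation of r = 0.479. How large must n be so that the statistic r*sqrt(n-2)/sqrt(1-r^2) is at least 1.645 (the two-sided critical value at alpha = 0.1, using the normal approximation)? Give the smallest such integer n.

r√(n−2)/√(1−r²) ≥ 1.645  ⇔  n−2 ≥ (1.645)²·(1−r²)/r²
(1−r²)/r² = (1−0.229441)/0.229441 = 3.3584
n ≥ 2 + 2.706025·3.3584 = 2 + 9.0879 = 11.0879
⌈11.0879⌉ = 12

12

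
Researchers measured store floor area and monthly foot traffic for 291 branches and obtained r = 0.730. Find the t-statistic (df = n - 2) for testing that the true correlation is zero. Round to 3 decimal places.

18.158

t = r·√(n−2) / √(1−r²) with r = 0.730, n = 291
  = 0.730·√289 / √(1 − 0.532900)
  = 0.730·17.000000 / 0.683447
  = 12.410000 / 0.683447 = 18.158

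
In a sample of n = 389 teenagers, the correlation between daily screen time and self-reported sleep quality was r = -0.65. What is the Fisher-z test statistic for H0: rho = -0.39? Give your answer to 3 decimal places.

z_r = atanh(-0.65) = -0.775299,  z_0 = atanh(-0.39) = -0.411800
SE = 1/√(n−3) = 1/√386 = 0.050899
z = (z_r − z_0)/SE = (-0.775299 − (-0.411800)) / 0.050899 = -0.363499 / 0.050899 = -7.142

-7.142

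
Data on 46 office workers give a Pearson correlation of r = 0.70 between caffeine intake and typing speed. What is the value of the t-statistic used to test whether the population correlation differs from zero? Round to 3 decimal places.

6.502

1 − r² = 1 − 0.4900 = 0.5100;  √(1−r²) = 0.714143
√(n−2) = √44 = 6.633250
t = r·√(n−2)/√(1−r²) = 0.70 · 6.633250 / 0.714143 = 6.502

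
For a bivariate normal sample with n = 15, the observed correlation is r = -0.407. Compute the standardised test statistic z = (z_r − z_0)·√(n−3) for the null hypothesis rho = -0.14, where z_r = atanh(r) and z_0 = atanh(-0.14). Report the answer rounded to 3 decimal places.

-1.008

Fisher z: atanh(-0.407) = -0.432010, atanh(-0.14) = -0.140926
z = (z_r − z_0)·√(n−3) = (-0.432010 − (-0.140926))·√12 = -0.291084 · 3.464102 = -1.008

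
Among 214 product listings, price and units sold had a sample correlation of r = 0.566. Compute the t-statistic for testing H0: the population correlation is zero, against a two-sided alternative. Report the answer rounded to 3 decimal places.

9.996

1 − r² = 1 − 0.320356 = 0.679644;  √(1−r²) = 0.824405
√(n−2) = √212 = 14.560220
t = r·√(n−2)/√(1−r²) = 0.566 · 14.560220 / 0.824405 = 9.996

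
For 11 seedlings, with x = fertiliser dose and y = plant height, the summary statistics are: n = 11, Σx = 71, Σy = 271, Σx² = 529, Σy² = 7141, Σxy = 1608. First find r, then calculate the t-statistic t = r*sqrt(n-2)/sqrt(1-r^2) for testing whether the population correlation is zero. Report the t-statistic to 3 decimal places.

Numerator: nΣxy − (Σx)(Σy) = 11·1608 − (71)(271) = -1553
Denominator: √[(nΣx²−(Σx)²)(nΣy²−(Σy)²)]
  nΣx²−(Σx)² = 11·529 − 5041 = 778;  nΣy²−(Σy)² = 11·7141 − 73441 = 5110
  √(778·5110) = √3975580 = 1993.8857
r = -1553 / 1993.8857 = -0.7789
t = r·√(n−2)/√(1−r²) = -0.7789·√9 / √(1−0.606685) = -2.336700 / 0.627148 = -3.726

-3.726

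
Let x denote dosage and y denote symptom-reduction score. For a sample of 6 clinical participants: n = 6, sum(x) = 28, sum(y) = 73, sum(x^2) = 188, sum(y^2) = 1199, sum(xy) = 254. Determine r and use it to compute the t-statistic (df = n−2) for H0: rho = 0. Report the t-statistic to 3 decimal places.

-1.707

Numerator: nΣxy − (Σx)(Σy) = 6·254 − (28)(73) = -520
Denominator: √[(nΣx²−(Σx)²)(nΣy²−(Σy)²)]
  nΣx²−(Σx)² = 6·188 − 784 = 344;  nΣy²−(Σy)² = 6·1199 − 5329 = 1865
  √(344·1865) = √641560 = 800.9744
r = -520 / 800.9744 = -0.6492
t = r·√(n−2)/√(1−r²) = -0.6492·√4 / √(1−0.421461) = -1.298400 / 0.760618 = -1.707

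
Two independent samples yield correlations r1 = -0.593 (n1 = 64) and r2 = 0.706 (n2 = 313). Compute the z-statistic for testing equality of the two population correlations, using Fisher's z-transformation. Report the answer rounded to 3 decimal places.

-11.148

z1 = atanh(-0.593) = -0.682281,  z2 = atanh(0.706) = 0.879163
SE = √(1/(n1−3) + 1/(n2−3)) = √(1/61 + 1/310) = √(0.0163934 + 0.0032258) = √0.0196192 = 0.140069
z = (z1 − z2)/SE = (-0.682281 − 0.879163) / 0.140069 = -1.561444 / 0.140069 = -11.148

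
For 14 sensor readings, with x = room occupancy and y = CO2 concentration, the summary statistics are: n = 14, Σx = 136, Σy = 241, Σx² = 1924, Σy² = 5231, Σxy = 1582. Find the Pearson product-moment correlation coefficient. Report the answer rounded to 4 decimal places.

Numerator: nΣxy − (Σx)(Σy) = 14·1582 − (136)(241) = -10628
Denominator: √[(nΣx²−(Σx)²)(nΣy²−(Σy)²)]
  nΣx²−(Σx)² = 14·1924 − 18496 = 8440;  nΣy²−(Σy)² = 14·5231 − 58081 = 15153
  √(8440·15153) = √127891320 = 11308.9045
r = -10628 / 11308.9045 = -0.9398

-0.9398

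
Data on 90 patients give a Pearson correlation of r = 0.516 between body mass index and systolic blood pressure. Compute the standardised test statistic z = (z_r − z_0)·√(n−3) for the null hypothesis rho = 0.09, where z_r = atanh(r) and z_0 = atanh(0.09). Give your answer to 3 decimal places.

Fisher z: atanh(0.516) = 0.570873, atanh(0.09) = 0.090244
z = (z_r − z_0)·√(n−3) = (0.570873 − 0.090244)·√87 = 0.480629 · 9.327379 = 4.483

4.483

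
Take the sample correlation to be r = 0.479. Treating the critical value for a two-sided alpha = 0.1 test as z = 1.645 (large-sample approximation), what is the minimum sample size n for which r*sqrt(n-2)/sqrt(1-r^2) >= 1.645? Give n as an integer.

r√(n−2)/√(1−r²) ≥ 1.645  ⇔  n−2 ≥ (1.645)²·(1−r²)/r²
(1−r²)/r² = (1−0.229441)/0.229441 = 3.3584
n ≥ 2 + 2.706025·3.3584 = 2 + 9.0879 = 11.0879
⌈11.0879⌉ = 12

12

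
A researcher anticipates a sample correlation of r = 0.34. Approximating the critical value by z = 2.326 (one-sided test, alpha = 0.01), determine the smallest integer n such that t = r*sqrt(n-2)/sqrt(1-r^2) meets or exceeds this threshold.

r√(n−2)/√(1−r²) ≥ 2.326  ⇔  n−2 ≥ (2.326)²·(1−r²)/r²
(1−r²)/r² = (1−0.1156)/0.1156 = 7.6505
n ≥ 2 + 5.410276·7.6505 = 2 + 41.3913 = 43.3913
⌈43.3913⌉ = 44

44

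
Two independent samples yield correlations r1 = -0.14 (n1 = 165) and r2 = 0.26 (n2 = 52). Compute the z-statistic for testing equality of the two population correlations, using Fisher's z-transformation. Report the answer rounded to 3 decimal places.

Fisher z-transforms: z1 = atanh(-0.14) = -0.140926, z2 = atanh(0.26) = 0.266108; difference d = -0.407034
Var(d) = 1/162 + 1/49 = 0.0061728 + 0.0204082 = 0.0265810
z = d/√Var(d) = -0.407034 / √0.0265810 = -0.407034 / 0.163037 = -2.497

-2.497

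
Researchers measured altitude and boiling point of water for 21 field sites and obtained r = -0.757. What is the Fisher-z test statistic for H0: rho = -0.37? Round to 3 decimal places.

-2.549

z_r = atanh(-0.757) = -0.989151,  z_0 = atanh(-0.37) = -0.388423
SE = 1/√(n−3) = 1/√18 = 0.235702
z = (z_r − z_0)/SE = (-0.989151 − (-0.388423)) / 0.235702 = -0.600728 / 0.235702 = -2.549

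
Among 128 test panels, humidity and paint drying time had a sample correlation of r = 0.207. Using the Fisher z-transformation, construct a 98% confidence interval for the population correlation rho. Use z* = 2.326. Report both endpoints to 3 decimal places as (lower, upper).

(0.002, 0.395)

z_r = atanh(0.207) = 0.210035;  SE = 1/√(n−3) = 1/√125 = 0.089443
z-limits: 0.210035 ± 2.326·0.089443 = 0.210035 ± 0.208044 = [0.001991, 0.418079]
ρ-limits: (tanh 0.001991, tanh 0.418079) = (0.002, 0.395)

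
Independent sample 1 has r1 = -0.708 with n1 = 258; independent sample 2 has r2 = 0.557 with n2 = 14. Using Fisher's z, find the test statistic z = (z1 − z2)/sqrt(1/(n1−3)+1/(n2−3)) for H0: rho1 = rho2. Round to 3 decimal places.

-4.909

z1 = atanh(-0.708) = -0.883162,  z2 = atanh(0.557) = 0.628473
SE = √(1/(n1−3) + 1/(n2−3)) = √(1/255 + 1/11) = √(0.0039216 + 0.0909091) = √0.0948307 = 0.307946
z = (z1 − z2)/SE = (-0.883162 − 0.628473) / 0.307946 = -1.511635 / 0.307946 = -4.909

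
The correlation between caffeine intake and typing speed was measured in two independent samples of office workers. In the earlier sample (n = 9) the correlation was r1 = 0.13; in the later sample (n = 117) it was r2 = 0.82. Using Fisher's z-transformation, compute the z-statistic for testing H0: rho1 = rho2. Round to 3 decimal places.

Fisher z-transforms: z1 = atanh(0.13) = 0.130740, z2 = atanh(0.82) = 1.156817; difference d = -1.026077
Var(d) = 1/6 + 1/114 = 0.1666667 + 0.0087719 = 0.1754386
z = d/√Var(d) = -1.026077 / √0.1754386 = -1.026077 / 0.418854 = -2.450

-2.450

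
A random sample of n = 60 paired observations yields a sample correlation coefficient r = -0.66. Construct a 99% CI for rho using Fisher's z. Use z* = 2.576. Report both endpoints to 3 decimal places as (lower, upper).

(-0.812, -0.423)

z_r = atanh(-0.66) = -0.792814;  SE = 1/√(n−3) = 1/√57 = 0.132453
z-limits: -0.792814 ± 2.576·0.132453 = -0.792814 ± 0.341199 = [-1.134013, -0.451615]
ρ-limits: (tanh -1.134013, tanh -0.451615) = (-0.812, -0.423)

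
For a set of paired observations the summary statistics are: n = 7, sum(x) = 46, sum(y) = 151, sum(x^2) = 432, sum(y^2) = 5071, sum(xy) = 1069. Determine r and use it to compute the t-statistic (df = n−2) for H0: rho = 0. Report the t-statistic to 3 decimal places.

0.358

Numerator: nΣxy − (Σx)(Σy) = 7·1069 − (46)(151) = 537
Denominator: √[(nΣx²−(Σx)²)(nΣy²−(Σy)²)]
  nΣx²−(Σx)² = 7·432 − 2116 = 908;  nΣy²−(Σy)² = 7·5071 − 22801 = 12696
  √(908·12696) = √11527968 = 3395.2861
r = 537 / 3395.2861 = 0.1582
t = r·√(n−2)/√(1−r²) = 0.1582·√5 / √(1−0.025027) = 0.353746 / 0.987407 = 0.358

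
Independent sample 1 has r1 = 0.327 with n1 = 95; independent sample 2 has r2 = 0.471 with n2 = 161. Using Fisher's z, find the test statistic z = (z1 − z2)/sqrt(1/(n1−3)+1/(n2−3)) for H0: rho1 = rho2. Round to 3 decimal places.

-1.311

Fisher z-transforms: z1 = atanh(0.327) = 0.339465, z2 = atanh(0.471) = 0.511355; difference d = -0.171890
Var(d) = 1/92 + 1/158 = 0.0108696 + 0.0063291 = 0.0171987
z = d/√Var(d) = -0.171890 / √0.0171987 = -0.171890 / 0.131144 = -1.311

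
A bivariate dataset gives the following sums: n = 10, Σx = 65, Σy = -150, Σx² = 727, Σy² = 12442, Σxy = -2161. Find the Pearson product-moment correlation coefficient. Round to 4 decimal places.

-0.6732

Numerator: nΣxy − (Σx)(Σy) = 10·(-2161) − (65)(-150) = -11860
Denominator: √[(nΣx²−(Σx)²)(nΣy²−(Σy)²)]
  nΣx²−(Σx)² = 10·727 − 4225 = 3045;  nΣy²−(Σy)² = 10·12442 − 22500 = 101920
  √(3045·101920) = √310346400 = 17616.6512
r = -11860 / 17616.6512 = -0.6732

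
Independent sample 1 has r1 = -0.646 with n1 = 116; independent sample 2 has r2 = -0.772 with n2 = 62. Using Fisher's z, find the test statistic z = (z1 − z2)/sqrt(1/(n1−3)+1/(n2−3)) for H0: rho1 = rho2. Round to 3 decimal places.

1.599

z1 = atanh(-0.646) = -0.768403,  z2 = atanh(-0.772) = -1.025259
SE = √(1/(n1−3) + 1/(n2−3)) = √(1/113 + 1/59) = √(0.0088496 + 0.0169492) = √0.0257988 = 0.160620
z = (z1 − z2)/SE = (-0.768403 − (-1.025259)) / 0.160620 = 0.256856 / 0.160620 = 1.599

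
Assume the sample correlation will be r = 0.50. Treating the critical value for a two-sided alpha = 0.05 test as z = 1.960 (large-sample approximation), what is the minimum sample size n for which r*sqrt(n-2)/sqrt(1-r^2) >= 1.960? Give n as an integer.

r√(n−2)/√(1−r²) ≥ 1.960  ⇔  n−2 ≥ (1.960)²·(1−r²)/r²
(1−r²)/r² = (1−0.2500)/0.2500 = 3.0000
n ≥ 2 + 3.8416·3.0000 = 2 + 11.5248 = 13.5248
⌈13.5248⌉ = 14

14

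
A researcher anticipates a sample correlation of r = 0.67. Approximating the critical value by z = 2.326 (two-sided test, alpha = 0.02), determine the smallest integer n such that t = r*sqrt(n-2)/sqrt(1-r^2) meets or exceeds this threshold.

Need r·√(n−2)/√(1−r²) ≥ 2.326
√(n−2) ≥ 2.326·√(1−0.4489) / 0.67 = 2.326·0.742361 / 0.67 = 2.5772
n−2 ≥ 6.6420  ⇒  n ≥ 8.6420
Smallest integer n = 9

9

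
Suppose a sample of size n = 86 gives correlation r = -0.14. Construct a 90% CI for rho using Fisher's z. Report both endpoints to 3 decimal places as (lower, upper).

(-0.311, 0.040)

z_r = atanh(-0.14) = -0.140926;  SE = 1/√(n−3) = 1/√83 = 0.109764
z-limits: -0.140926 ± 1.645·0.109764 = -0.140926 ± 0.180562 = [-0.321488, 0.039636]
ρ-limits: (tanh -0.321488, tanh 0.039636) = (-0.311, 0.040)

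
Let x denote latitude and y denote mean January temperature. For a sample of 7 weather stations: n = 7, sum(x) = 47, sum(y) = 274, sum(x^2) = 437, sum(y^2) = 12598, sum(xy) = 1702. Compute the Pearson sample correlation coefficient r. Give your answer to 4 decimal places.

S_xy = nΣxy − ΣxΣy = 7·1702 − 47·274 = 11914 − 12878 = -964
S_xx = nΣx² − (Σx)² = 7·437 − 47² = 3059 − 2209 = 850
S_yy = nΣy² − (Σy)² = 7·12598 − 274² = 88186 − 75076 = 13110
r = S_xy / √(S_xx·S_yy) = -964 / √(850·13110) = -964 / √11143500 = -964 / 3338.1881 = -0.2888

-0.2888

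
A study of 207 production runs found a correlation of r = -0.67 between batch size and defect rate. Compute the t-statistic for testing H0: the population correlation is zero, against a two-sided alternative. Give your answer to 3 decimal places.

1 − r² = 1 − 0.4489 = 0.5511;  √(1−r²) = 0.742361
√(n−2) = √205 = 14.317821
t = r·√(n−2)/√(1−r²) = -0.67 · 14.317821 / 0.742361 = -12.922

-12.922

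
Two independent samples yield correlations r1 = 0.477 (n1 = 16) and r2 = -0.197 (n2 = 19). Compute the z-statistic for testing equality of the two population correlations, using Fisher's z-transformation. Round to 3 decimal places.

1.925

z1 = atanh(0.477) = 0.519093,  z2 = atanh(-0.197) = -0.199609
SE = √(1/(n1−3) + 1/(n2−3)) = √(1/13 + 1/16) = √(0.0769231 + 0.0625000) = √0.1394231 = 0.373394
z = (z1 − z2)/SE = (0.519093 − (-0.199609)) / 0.373394 = 0.718702 / 0.373394 = 1.925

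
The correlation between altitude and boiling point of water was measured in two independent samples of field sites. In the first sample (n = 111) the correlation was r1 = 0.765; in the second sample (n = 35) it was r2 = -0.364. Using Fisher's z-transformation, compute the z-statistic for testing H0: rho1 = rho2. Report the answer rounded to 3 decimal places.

6.904

z1 = atanh(0.765) = 1.008160,  z2 = atanh(-0.364) = -0.381489
SE = √(1/(n1−3) + 1/(n2−3)) = √(1/108 + 1/32) = √(0.0092593 + 0.0312500) = √0.0405093 = 0.201269
z = (z1 − z2)/SE = (1.008160 − (-0.381489)) / 0.201269 = 1.389649 / 0.201269 = 6.904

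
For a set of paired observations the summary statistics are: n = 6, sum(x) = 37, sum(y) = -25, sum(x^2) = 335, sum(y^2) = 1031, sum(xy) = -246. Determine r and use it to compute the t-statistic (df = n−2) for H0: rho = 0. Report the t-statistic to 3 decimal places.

-0.610

Numerator: nΣxy − (Σx)(Σy) = 6·(-246) − (37)(-25) = -551
Denominator: √[(nΣx²−(Σx)²)(nΣy²−(Σy)²)]
  nΣx²−(Σx)² = 6·335 − 1369 = 641;  nΣy²−(Σy)² = 6·1031 − 625 = 5561
  √(641·5561) = √3564601 = 1888.0151
r = -551 / 1888.0151 = -0.2918
t = r·√(n−2)/√(1−r²) = -0.2918·√4 / √(1−0.085147) = -0.583600 / 0.956479 = -0.610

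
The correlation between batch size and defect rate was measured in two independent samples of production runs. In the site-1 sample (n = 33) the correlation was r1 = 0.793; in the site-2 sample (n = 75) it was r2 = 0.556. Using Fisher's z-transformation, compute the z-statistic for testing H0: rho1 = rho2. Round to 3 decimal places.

Fisher z-transforms: z1 = atanh(0.793) = 1.079463, z2 = atanh(0.556) = 0.627025; difference d = 0.452438
Var(d) = 1/30 + 1/72 = 0.0333333 + 0.0138889 = 0.0472222
z = d/√Var(d) = 0.452438 / √0.0472222 = 0.452438 / 0.217307 = 2.082

2.082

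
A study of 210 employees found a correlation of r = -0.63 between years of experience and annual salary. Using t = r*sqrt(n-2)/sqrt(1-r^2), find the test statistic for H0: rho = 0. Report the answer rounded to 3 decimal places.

-11.700

1 − r² = 1 − 0.3969 = 0.6031;  √(1−r²) = 0.776595
√(n−2) = √208 = 14.422205
t = r·√(n−2)/√(1−r²) = -0.63 · 14.422205 / 0.776595 = -11.700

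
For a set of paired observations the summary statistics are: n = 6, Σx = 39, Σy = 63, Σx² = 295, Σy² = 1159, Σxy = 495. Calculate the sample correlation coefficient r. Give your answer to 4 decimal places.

0.5950

S_xy = nΣxy − ΣxΣy = 6·495 − 39·63 = 2970 − 2457 = 513
S_xx = nΣx² − (Σx)² = 6·295 − 39² = 1770 − 1521 = 249
S_yy = nΣy² − (Σy)² = 6·1159 − 63² = 6954 − 3969 = 2985
r = S_xy / √(S_xx·S_yy) = 513 / √(249·2985) = 513 / √743265 = 513 / 862.1282 = 0.5950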